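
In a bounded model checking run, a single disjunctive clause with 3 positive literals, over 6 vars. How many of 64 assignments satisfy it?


Step 1: Total=2^6=64
Step 2: Unsat when all 3 false: 2^3=8
Step 3: Sat=64-8=56

56


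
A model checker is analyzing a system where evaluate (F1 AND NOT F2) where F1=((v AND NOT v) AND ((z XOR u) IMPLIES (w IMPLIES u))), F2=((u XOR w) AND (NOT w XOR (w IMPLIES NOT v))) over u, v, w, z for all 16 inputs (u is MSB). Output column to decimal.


F1 = ((v AND NOT v) AND ((z XOR u) IMPLIES (w IMPLIES u)))
F2 = ((u XOR w) AND (NOT w XOR (w IMPLIES NOT v)))
Counterexample to F1=>F2 is where F1=1 and F2=0.
Evaluate each row (bits = u,v,w,z, MSB first):
  row 0 [0000]: F1=0 F2=0 -> F1&~F2 -> 0
  row 1 [0001]: F1=0 F2=0 -> F1&~F2 -> 0
  row 2 [0010]: F1=0 F2=1 -> F1&~F2 -> 0
  row 3 [0011]: F1=0 F2=1 -> F1&~F2 -> 0
  row 4 [0100]: F1=0 F2=0 -> F1&~F2 -> 0
  row 5 [0101]: F1=0 F2=0 -> F1&~F2 -> 0
  row 6 [0110]: F1=0 F2=0 -> F1&~F2 -> 0
  row 7 [0111]: F1=0 F2=0 -> F1&~F2 -> 0
  row 8 [1000]: F1=0 F2=0 -> F1&~F2 -> 0
  row 9 [1001]: F1=0 F2=0 -> F1&~F2 -> 0
  row 10 [1010]: F1=0 F2=0 -> F1&~F2 -> 0
  row 11 [1011]: F1=0 F2=0 -> F1&~F2 -> 0
  row 12 [1100]: F1=0 F2=0 -> F1&~F2 -> 0
  row 13 [1101]: F1=0 F2=0 -> F1&~F2 -> 0
  row 14 [1110]: F1=0 F2=0 -> F1&~F2 -> 0
  row 15 [1111]: F1=0 F2=0 -> F1&~F2 -> 0
Full result column, 4 rows per line (u,v fixed per line; w,z runs 00..11 left to right):
  rows 0-3 [u,v=00]: 0000  = hex 0
  rows 4-7 [u,v=01]: 0000  = hex 0
  rows 8-11 [u,v=10]: 0000  = hex 0
  rows 12-15 [u,v=11]: 0000  = hex 0
Counterexample vector (row 0 .. row 15) = 0000000000000000
Output column grouped in 4s = 0000 0000 0000 0000 = 0x0000
Convert to decimal digit by digit (value = value*16 + digit):
  0 -> 0
  0*16 + 0 = 0
  0*16 + 0 = 0
  0*16 + 0 = 0
Decimal = 0

0


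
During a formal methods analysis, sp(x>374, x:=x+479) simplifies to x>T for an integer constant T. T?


Formula: sp(P, x:=E) = exists old_x. (x = E[old_x/x]) AND P[old_x/x] (old_x is the value of x before the assignment; eliminate old_x by solving x = E[old_x/x] for old_x)
Step 1: Precondition P: x>374, i.e. old_x > 374
Step 2: Assignment gives x = old_x + 479, so old_x = x - 479
Step 3: Substitute into P: x - 479 > 374
Step 4: Simplify: x > 374+479 = 853

853


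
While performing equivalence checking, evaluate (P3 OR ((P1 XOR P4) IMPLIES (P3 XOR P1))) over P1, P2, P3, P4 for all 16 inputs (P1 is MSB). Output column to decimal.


Formula: (P3 OR ((P1 XOR P4) IMPLIES (P3 XOR P1))) over P1, P2, P3, P4 (16 rows)
Evaluate each row (bits = P1,P2,P3,P4, MSB first):
  row 0 [0000]: (0 OR ((0 XOR 0) IMPLIES (0 XOR 0))) -> 1
  row 1 [0001]: (0 OR ((0 XOR 1) IMPLIES (0 XOR 0))) -> 0
  row 2 [0010]: (1 OR ((0 XOR 0) IMPLIES (1 XOR 0))) -> 1
  row 3 [0011]: (1 OR ((0 XOR 1) IMPLIES (1 XOR 0))) -> 1
  row 4 [0100]: (0 OR ((0 XOR 0) IMPLIES (0 XOR 0))) -> 1
  row 5 [0101]: (0 OR ((0 XOR 1) IMPLIES (0 XOR 0))) -> 0
  row 6 [0110]: (1 OR ((0 XOR 0) IMPLIES (1 XOR 0))) -> 1
  row 7 [0111]: (1 OR ((0 XOR 1) IMPLIES (1 XOR 0))) -> 1
  row 8 [1000]: (0 OR ((1 XOR 0) IMPLIES (0 XOR 1))) -> 1
  row 9 [1001]: (0 OR ((1 XOR 1) IMPLIES (0 XOR 1))) -> 1
  row 10 [1010]: (1 OR ((1 XOR 0) IMPLIES (1 XOR 1))) -> 1
  row 11 [1011]: (1 OR ((1 XOR 1) IMPLIES (1 XOR 1))) -> 1
  row 12 [1100]: (0 OR ((1 XOR 0) IMPLIES (0 XOR 1))) -> 1
  row 13 [1101]: (0 OR ((1 XOR 1) IMPLIES (0 XOR 1))) -> 1
  row 14 [1110]: (1 OR ((1 XOR 0) IMPLIES (1 XOR 1))) -> 1
  row 15 [1111]: (1 OR ((1 XOR 1) IMPLIES (1 XOR 1))) -> 1
Full result column, 4 rows per line (P1,P2 fixed per line; P3,P4 runs 00..11 left to right):
  rows 0-3 [P1,P2=00]: 1011  = hex B
  rows 4-7 [P1,P2=01]: 1011  = hex B
  rows 8-11 [P1,P2=10]: 1111  = hex F
  rows 12-15 [P1,P2=11]: 1111  = hex F
Output column (row 0 .. row 15) = 1011101111111111
Output column grouped in 4s = 1011 1011 1111 1111 = 0xBBFF
Convert to decimal digit by digit (value = value*16 + digit):
  B -> 11
  11*16 + 11 (B) = 187
  187*16 + 15 (F) = 3007
  3007*16 + 15 (F) = 48127
Decimal = 48127

48127


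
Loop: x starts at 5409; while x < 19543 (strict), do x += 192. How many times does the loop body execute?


Step 1: x goes from 5409 toward 19543 by 192; the body runs while x<19543, so iterations = ceil((bound-start)/step)
Step 2: Distance=14134
Step 3: ceil(14134/192)=74

74


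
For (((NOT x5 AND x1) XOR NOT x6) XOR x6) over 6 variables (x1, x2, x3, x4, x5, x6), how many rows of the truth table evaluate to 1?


Formula: (((NOT x5 AND x1) XOR NOT x6) XOR x6) over 6 vars (64 rows)
Evaluate each row (x1, x2, x3, x4, x5, x6 as bits, MSB first):
  row 0 [000000]: (((NOT 0 AND 0) XOR NOT 0) XOR 0) -> 1
  row 1 [000001]: (((NOT 0 AND 0) XOR NOT 1) XOR 1) -> 1
  row 2 [000010]: (((NOT 1 AND 0) XOR NOT 0) XOR 0) -> 1
  row 3 [000011]: (((NOT 1 AND 0) XOR NOT 1) XOR 1) -> 1
  row 4 [000100]: (((NOT 0 AND 0) XOR NOT 0) XOR 0) -> 1
  (every remaining row is evaluated the same way; all 64 results are listed next)
Full result column, 8 rows per line (x1,x2,x3 fixed per line; x4,x5,x6 runs 000..111 left to right):
  rows 0-7 [x1,x2,x3=000]: 11111111  (ones: 8)
  rows 8-15 [x1,x2,x3=001]: 11111111  (ones: 8)
  rows 16-23 [x1,x2,x3=010]: 11111111  (ones: 8)
  rows 24-31 [x1,x2,x3=011]: 11111111  (ones: 8)
  rows 32-39 [x1,x2,x3=100]: 00110011  (ones: 4)
  rows 40-47 [x1,x2,x3=101]: 00110011  (ones: 4)
  rows 48-55 [x1,x2,x3=110]: 00110011  (ones: 4)
  rows 56-63 [x1,x2,x3=111]: 00110011  (ones: 4)
Count of 1-rows = 8+8+8+8+4+4+4+4 = 48

48


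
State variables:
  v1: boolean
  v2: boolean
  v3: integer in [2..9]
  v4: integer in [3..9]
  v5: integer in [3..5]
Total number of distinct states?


State space = product of domain sizes of all variables.
Domain sizes:
  v1 (boolean): 2
  v2 (boolean): 2
  v3 (integer in [2..9]): 8
  v4 (integer in [3..9]): 7
  v5 (integer in [3..5]): 3
Product = 2 * 2 * 8 * 7 * 3 = 672

672


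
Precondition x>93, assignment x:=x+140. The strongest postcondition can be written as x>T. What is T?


Formula: sp(P, x:=E) = exists old_x. (x = E[old_x/x]) AND P[old_x/x] (old_x is the value of x before the assignment; eliminate old_x by solving x = E[old_x/x] for old_x)
Step 1: Precondition P: x>93, i.e. old_x > 93
Step 2: Assignment gives x = old_x + 140, so old_x = x - 140
Step 3: Substitute into P: x - 140 > 93
Step 4: Simplify: x > 93+140 = 233

233


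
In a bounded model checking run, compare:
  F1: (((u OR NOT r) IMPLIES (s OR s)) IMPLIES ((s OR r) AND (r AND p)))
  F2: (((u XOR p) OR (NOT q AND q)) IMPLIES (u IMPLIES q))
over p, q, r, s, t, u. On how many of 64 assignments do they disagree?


F1 = (((u OR NOT r) IMPLIES (s OR s)) IMPLIES ((s OR r) AND (r AND p)))
F2 = (((u XOR p) OR (NOT q AND q)) IMPLIES (u IMPLIES q))
Evaluate both on each of 64 rows (bits = p,q,r,s,t,u):
  row 0 [000000]: F1=1 F2=1 -> 0
  row 1 [000001]: F1=1 F2=0 (differ) -> 1
  row 2 [000010]: F1=1 F2=1 -> 0
  row 3 [000011]: F1=1 F2=0 (differ) -> 1
  row 4 [000100]: F1=0 F2=1 (differ) -> 1
  (every remaining row is evaluated the same way; all 64 results are listed next)
Full result column, 8 rows per line (p,q,r fixed per line; s,t,u runs 000..111 left to right):
  rows 0-7 [p,q,r=000]: 01011010  (ones: 4)
  rows 8-15 [p,q,r=001]: 11111010  (ones: 6)
  rows 16-23 [p,q,r=010]: 00001111  (ones: 4)
  rows 24-31 [p,q,r=011]: 10101111  (ones: 6)
  rows 32-39 [p,q,r=100]: 00001111  (ones: 4)
  rows 40-47 [p,q,r=101]: 00000000  (ones: 0)
  rows 48-55 [p,q,r=110]: 00001111  (ones: 4)
  rows 56-63 [p,q,r=111]: 00000000  (ones: 0)
Disagreements = 4+6+4+6+4+0+4+0 = 28

28


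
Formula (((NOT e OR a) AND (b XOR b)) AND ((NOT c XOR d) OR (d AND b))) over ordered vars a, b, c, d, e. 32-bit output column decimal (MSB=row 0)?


Formula: (((NOT e OR a) AND (b XOR b)) AND ((NOT c XOR d) OR (d AND b))) over a, b, c, d, e (32 rows)
Evaluate each row (bits = a,b,c,d,e, MSB first):
  row 0 [00000]: (((NOT 0 OR 0) AND (0 XOR 0)) AND ((NOT 0 XOR 0) OR (0 AND 0))) -> 0
  row 1 [00001]: (((NOT 1 OR 0) AND (0 XOR 0)) AND ((NOT 0 XOR 0) OR (0 AND 0))) -> 0
  row 2 [00010]: (((NOT 0 OR 0) AND (0 XOR 0)) AND ((NOT 0 XOR 1) OR (1 AND 0))) -> 0
  row 3 [00011]: (((NOT 1 OR 0) AND (0 XOR 0)) AND ((NOT 0 XOR 1) OR (1 AND 0))) -> 0
  row 4 [00100]: (((NOT 0 OR 0) AND (0 XOR 0)) AND ((NOT 1 XOR 0) OR (0 AND 0))) -> 0
  row 5 [00101]: (((NOT 1 OR 0) AND (0 XOR 0)) AND ((NOT 1 XOR 0) OR (0 AND 0))) -> 0
  row 6 [00110]: (((NOT 0 OR 0) AND (0 XOR 0)) AND ((NOT 1 XOR 1) OR (1 AND 0))) -> 0
  row 7 [00111]: (((NOT 1 OR 0) AND (0 XOR 0)) AND ((NOT 1 XOR 1) OR (1 AND 0))) -> 0
  row 8 [01000]: (((NOT 0 OR 0) AND (1 XOR 1)) AND ((NOT 0 XOR 0) OR (0 AND 1))) -> 0
  row 9 [01001]: (((NOT 1 OR 0) AND (1 XOR 1)) AND ((NOT 0 XOR 0) OR (0 AND 1))) -> 0
  row 10 [01010]: (((NOT 0 OR 0) AND (1 XOR 1)) AND ((NOT 0 XOR 1) OR (1 AND 1))) -> 0
  row 11 [01011]: (((NOT 1 OR 0) AND (1 XOR 1)) AND ((NOT 0 XOR 1) OR (1 AND 1))) -> 0
  row 12 [01100]: (((NOT 0 OR 0) AND (1 XOR 1)) AND ((NOT 1 XOR 0) OR (0 AND 1))) -> 0
  row 13 [01101]: (((NOT 1 OR 0) AND (1 XOR 1)) AND ((NOT 1 XOR 0) OR (0 AND 1))) -> 0
  row 14 [01110]: (((NOT 0 OR 0) AND (1 XOR 1)) AND ((NOT 1 XOR 1) OR (1 AND 1))) -> 0
  row 15 [01111]: (((NOT 1 OR 0) AND (1 XOR 1)) AND ((NOT 1 XOR 1) OR (1 AND 1))) -> 0
  row 16 [10000]: (((NOT 0 OR 1) AND (0 XOR 0)) AND ((NOT 0 XOR 0) OR (0 AND 0))) -> 0
  row 17 [10001]: (((NOT 1 OR 1) AND (0 XOR 0)) AND ((NOT 0 XOR 0) OR (0 AND 0))) -> 0
  row 18 [10010]: (((NOT 0 OR 1) AND (0 XOR 0)) AND ((NOT 0 XOR 1) OR (1 AND 0))) -> 0
  row 19 [10011]: (((NOT 1 OR 1) AND (0 XOR 0)) AND ((NOT 0 XOR 1) OR (1 AND 0))) -> 0
  row 20 [10100]: (((NOT 0 OR 1) AND (0 XOR 0)) AND ((NOT 1 XOR 0) OR (0 AND 0))) -> 0
  row 21 [10101]: (((NOT 1 OR 1) AND (0 XOR 0)) AND ((NOT 1 XOR 0) OR (0 AND 0))) -> 0
  row 22 [10110]: (((NOT 0 OR 1) AND (0 XOR 0)) AND ((NOT 1 XOR 1) OR (1 AND 0))) -> 0
  row 23 [10111]: (((NOT 1 OR 1) AND (0 XOR 0)) AND ((NOT 1 XOR 1) OR (1 AND 0))) -> 0
  row 24 [11000]: (((NOT 0 OR 1) AND (1 XOR 1)) AND ((NOT 0 XOR 0) OR (0 AND 1))) -> 0
  row 25 [11001]: (((NOT 1 OR 1) AND (1 XOR 1)) AND ((NOT 0 XOR 0) OR (0 AND 1))) -> 0
  row 26 [11010]: (((NOT 0 OR 1) AND (1 XOR 1)) AND ((NOT 0 XOR 1) OR (1 AND 1))) -> 0
  row 27 [11011]: (((NOT 1 OR 1) AND (1 XOR 1)) AND ((NOT 0 XOR 1) OR (1 AND 1))) -> 0
  row 28 [11100]: (((NOT 0 OR 1) AND (1 XOR 1)) AND ((NOT 1 XOR 0) OR (0 AND 1))) -> 0
  row 29 [11101]: (((NOT 1 OR 1) AND (1 XOR 1)) AND ((NOT 1 XOR 0) OR (0 AND 1))) -> 0
  row 30 [11110]: (((NOT 0 OR 1) AND (1 XOR 1)) AND ((NOT 1 XOR 1) OR (1 AND 1))) -> 0
  row 31 [11111]: (((NOT 1 OR 1) AND (1 XOR 1)) AND ((NOT 1 XOR 1) OR (1 AND 1))) -> 0
Full result column, 4 rows per line (a,b,c fixed per line; d,e runs 00..11 left to right):
  rows 0-3 [a,b,c=000]: 0000  = hex 0
  rows 4-7 [a,b,c=001]: 0000  = hex 0
  rows 8-11 [a,b,c=010]: 0000  = hex 0
  rows 12-15 [a,b,c=011]: 0000  = hex 0
  rows 16-19 [a,b,c=100]: 0000  = hex 0
  rows 20-23 [a,b,c=101]: 0000  = hex 0
  rows 24-27 [a,b,c=110]: 0000  = hex 0
  rows 28-31 [a,b,c=111]: 0000  = hex 0
Output column (row 0 .. row 31) = 00000000000000000000000000000000
Output column grouped in 4s = 0000 0000 0000 0000 0000 0000 0000 0000 = 0x00000000
Convert to decimal digit by digit (value = value*16 + digit):
  0 -> 0
  0*16 + 0 = 0
  0*16 + 0 = 0
  0*16 + 0 = 0
  0*16 + 0 = 0
  0*16 + 0 = 0
  0*16 + 0 = 0
  0*16 + 0 = 0
Decimal = 0

0


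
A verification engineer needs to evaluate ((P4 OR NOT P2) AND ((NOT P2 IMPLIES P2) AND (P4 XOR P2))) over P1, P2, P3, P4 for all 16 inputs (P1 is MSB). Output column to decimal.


Formula: ((P4 OR NOT P2) AND ((NOT P2 IMPLIES P2) AND (P4 XOR P2))) over P1, P2, P3, P4 (16 rows)
Evaluate each row (bits = P1,P2,P3,P4, MSB first):
  row 0 [0000]: ((0 OR NOT 0) AND ((NOT 0 IMPLIES 0) AND (0 XOR 0))) -> 0
  row 1 [0001]: ((1 OR NOT 0) AND ((NOT 0 IMPLIES 0) AND (1 XOR 0))) -> 0
  row 2 [0010]: ((0 OR NOT 0) AND ((NOT 0 IMPLIES 0) AND (0 XOR 0))) -> 0
  row 3 [0011]: ((1 OR NOT 0) AND ((NOT 0 IMPLIES 0) AND (1 XOR 0))) -> 0
  row 4 [0100]: ((0 OR NOT 1) AND ((NOT 1 IMPLIES 1) AND (0 XOR 1))) -> 0
  row 5 [0101]: ((1 OR NOT 1) AND ((NOT 1 IMPLIES 1) AND (1 XOR 1))) -> 0
  row 6 [0110]: ((0 OR NOT 1) AND ((NOT 1 IMPLIES 1) AND (0 XOR 1))) -> 0
  row 7 [0111]: ((1 OR NOT 1) AND ((NOT 1 IMPLIES 1) AND (1 XOR 1))) -> 0
  row 8 [1000]: ((0 OR NOT 0) AND ((NOT 0 IMPLIES 0) AND (0 XOR 0))) -> 0
  row 9 [1001]: ((1 OR NOT 0) AND ((NOT 0 IMPLIES 0) AND (1 XOR 0))) -> 0
  row 10 [1010]: ((0 OR NOT 0) AND ((NOT 0 IMPLIES 0) AND (0 XOR 0))) -> 0
  row 11 [1011]: ((1 OR NOT 0) AND ((NOT 0 IMPLIES 0) AND (1 XOR 0))) -> 0
  row 12 [1100]: ((0 OR NOT 1) AND ((NOT 1 IMPLIES 1) AND (0 XOR 1))) -> 0
  row 13 [1101]: ((1 OR NOT 1) AND ((NOT 1 IMPLIES 1) AND (1 XOR 1))) -> 0
  row 14 [1110]: ((0 OR NOT 1) AND ((NOT 1 IMPLIES 1) AND (0 XOR 1))) -> 0
  row 15 [1111]: ((1 OR NOT 1) AND ((NOT 1 IMPLIES 1) AND (1 XOR 1))) -> 0
Full result column, 4 rows per line (P1,P2 fixed per line; P3,P4 runs 00..11 left to right):
  rows 0-3 [P1,P2=00]: 0000  = hex 0
  rows 4-7 [P1,P2=01]: 0000  = hex 0
  rows 8-11 [P1,P2=10]: 0000  = hex 0
  rows 12-15 [P1,P2=11]: 0000  = hex 0
Output column (row 0 .. row 15) = 0000000000000000
Output column grouped in 4s = 0000 0000 0000 0000 = 0x0000
Convert to decimal digit by digit (value = value*16 + digit):
  0 -> 0
  0*16 + 0 = 0
  0*16 + 0 = 0
  0*16 + 0 = 0
Decimal = 0

0


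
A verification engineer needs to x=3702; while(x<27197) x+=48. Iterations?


Step 1: x goes from 3702 toward 27197 by 48; the body runs while x<27197, so iterations = ceil((bound-start)/step)
Step 2: Distance=23495
Step 3: ceil(23495/48)=490

490


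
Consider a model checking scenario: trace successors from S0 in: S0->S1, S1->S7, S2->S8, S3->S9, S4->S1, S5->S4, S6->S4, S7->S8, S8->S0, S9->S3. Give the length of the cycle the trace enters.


Trace from S0 until a state repeats:
  S0 -> S1 -> S7 -> S8 -> S0
S0 first seen at step 0, revisited at step 4.
Cycle length = 4 - 0 = 4

4


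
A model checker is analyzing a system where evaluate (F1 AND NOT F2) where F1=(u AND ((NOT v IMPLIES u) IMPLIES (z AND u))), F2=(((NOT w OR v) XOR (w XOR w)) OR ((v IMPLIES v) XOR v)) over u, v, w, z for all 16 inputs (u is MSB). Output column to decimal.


F1 = (u AND ((NOT v IMPLIES u) IMPLIES (z AND u)))
F2 = (((NOT w OR v) XOR (w XOR w)) OR ((v IMPLIES v) XOR v))
Counterexample to F1=>F2 is where F1=1 and F2=0.
Evaluate each row (bits = u,v,w,z, MSB first):
  row 0 [0000]: F1=0 F2=1 -> F1&~F2 -> 0
  row 1 [0001]: F1=0 F2=1 -> F1&~F2 -> 0
  row 2 [0010]: F1=0 F2=1 -> F1&~F2 -> 0
  row 3 [0011]: F1=0 F2=1 -> F1&~F2 -> 0
  row 4 [0100]: F1=0 F2=1 -> F1&~F2 -> 0
  row 5 [0101]: F1=0 F2=1 -> F1&~F2 -> 0
  row 6 [0110]: F1=0 F2=1 -> F1&~F2 -> 0
  row 7 [0111]: F1=0 F2=1 -> F1&~F2 -> 0
  row 8 [1000]: F1=0 F2=1 -> F1&~F2 -> 0
  row 9 [1001]: F1=1 F2=1 -> F1&~F2 -> 0
  row 10 [1010]: F1=0 F2=1 -> F1&~F2 -> 0
  row 11 [1011]: F1=1 F2=1 -> F1&~F2 -> 0
  row 12 [1100]: F1=0 F2=1 -> F1&~F2 -> 0
  row 13 [1101]: F1=1 F2=1 -> F1&~F2 -> 0
  row 14 [1110]: F1=0 F2=1 -> F1&~F2 -> 0
  row 15 [1111]: F1=1 F2=1 -> F1&~F2 -> 0
Full result column, 4 rows per line (u,v fixed per line; w,z runs 00..11 left to right):
  rows 0-3 [u,v=00]: 0000  = hex 0
  rows 4-7 [u,v=01]: 0000  = hex 0
  rows 8-11 [u,v=10]: 0000  = hex 0
  rows 12-15 [u,v=11]: 0000  = hex 0
Counterexample vector (row 0 .. row 15) = 0000000000000000
Output column grouped in 4s = 0000 0000 0000 0000 = 0x0000
Convert to decimal digit by digit (value = value*16 + digit):
  0 -> 0
  0*16 + 0 = 0
  0*16 + 0 = 0
  0*16 + 0 = 0
Decimal = 0

0


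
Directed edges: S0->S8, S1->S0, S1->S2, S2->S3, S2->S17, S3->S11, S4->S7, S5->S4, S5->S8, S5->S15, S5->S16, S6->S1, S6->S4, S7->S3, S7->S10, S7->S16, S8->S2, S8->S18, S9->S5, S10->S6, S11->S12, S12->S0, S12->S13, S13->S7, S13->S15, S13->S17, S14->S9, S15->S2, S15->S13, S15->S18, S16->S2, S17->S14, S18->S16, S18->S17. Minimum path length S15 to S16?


BFS layer-by-layer from S15:
  dist 0: {S15}
  dist 1: {S2, S13, S18}
  dist 2: {S3, S7, S16, S17}
  -> S16 reached at distance 2
Shortest path length = 2

2


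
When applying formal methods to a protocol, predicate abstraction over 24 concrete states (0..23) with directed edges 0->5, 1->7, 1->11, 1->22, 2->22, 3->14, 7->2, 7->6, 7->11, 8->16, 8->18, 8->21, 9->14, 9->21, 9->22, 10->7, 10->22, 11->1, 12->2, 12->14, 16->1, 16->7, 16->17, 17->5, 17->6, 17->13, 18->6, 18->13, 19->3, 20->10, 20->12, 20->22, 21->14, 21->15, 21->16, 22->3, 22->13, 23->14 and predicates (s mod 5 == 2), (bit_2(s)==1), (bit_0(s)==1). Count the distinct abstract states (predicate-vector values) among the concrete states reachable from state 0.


BFS from 0:
Concrete reachable: {0, 5}
Abstract via predicates (s mod 5 == 2), (bit_2(s)==1), (bit_0(s)==1):
  (0,0,0) <- {0}
  (0,1,1) <- {5}
Distinct abstract states = 2

2


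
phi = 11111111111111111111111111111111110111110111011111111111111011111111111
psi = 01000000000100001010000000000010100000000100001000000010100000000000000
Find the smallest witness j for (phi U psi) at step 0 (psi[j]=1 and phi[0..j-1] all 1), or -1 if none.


(phi U psi) at 0: need smallest j with psi[j]=1 and phi[i]=1 for all i in [0,j).
Scan from step 0:
  step 0: phi=1, psi=0 -> continue
  step 1: psi=1 and phi held for [0,1) -> witness found
Witness step = 1

1


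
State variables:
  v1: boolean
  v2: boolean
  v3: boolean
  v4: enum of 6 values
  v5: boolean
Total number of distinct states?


State space = product of domain sizes of all variables.
Domain sizes:
  v1 (boolean): 2
  v2 (boolean): 2
  v3 (boolean): 2
  v4 (enum of 6 values): 6
  v5 (boolean): 2
Product = 2 * 2 * 2 * 6 * 2 = 96

96


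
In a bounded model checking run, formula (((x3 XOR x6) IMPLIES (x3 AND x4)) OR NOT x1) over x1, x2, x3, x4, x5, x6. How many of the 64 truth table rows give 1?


Formula: (((x3 XOR x6) IMPLIES (x3 AND x4)) OR NOT x1) over 6 vars (64 rows)
Evaluate each row (x1, x2, x3, x4, x5, x6 as bits, MSB first):
  row 0 [000000]: (((0 XOR 0) IMPLIES (0 AND 0)) OR NOT 0) -> 1
  row 1 [000001]: (((0 XOR 1) IMPLIES (0 AND 0)) OR NOT 0) -> 1
  row 2 [000010]: (((0 XOR 0) IMPLIES (0 AND 0)) OR NOT 0) -> 1
  row 3 [000011]: (((0 XOR 1) IMPLIES (0 AND 0)) OR NOT 0) -> 1
  row 4 [000100]: (((0 XOR 0) IMPLIES (0 AND 1)) OR NOT 0) -> 1
  (every remaining row is evaluated the same way; all 64 results are listed next)
Full result column, 8 rows per line (x1,x2,x3 fixed per line; x4,x5,x6 runs 000..111 left to right):
  rows 0-7 [x1,x2,x3=000]: 11111111  (ones: 8)
  rows 8-15 [x1,x2,x3=001]: 11111111  (ones: 8)
  rows 16-23 [x1,x2,x3=010]: 11111111  (ones: 8)
  rows 24-31 [x1,x2,x3=011]: 11111111  (ones: 8)
  rows 32-39 [x1,x2,x3=100]: 10101010  (ones: 4)
  rows 40-47 [x1,x2,x3=101]: 01011111  (ones: 6)
  rows 48-55 [x1,x2,x3=110]: 10101010  (ones: 4)
  rows 56-63 [x1,x2,x3=111]: 01011111  (ones: 6)
Count of 1-rows = 8+8+8+8+4+6+4+6 = 52

52


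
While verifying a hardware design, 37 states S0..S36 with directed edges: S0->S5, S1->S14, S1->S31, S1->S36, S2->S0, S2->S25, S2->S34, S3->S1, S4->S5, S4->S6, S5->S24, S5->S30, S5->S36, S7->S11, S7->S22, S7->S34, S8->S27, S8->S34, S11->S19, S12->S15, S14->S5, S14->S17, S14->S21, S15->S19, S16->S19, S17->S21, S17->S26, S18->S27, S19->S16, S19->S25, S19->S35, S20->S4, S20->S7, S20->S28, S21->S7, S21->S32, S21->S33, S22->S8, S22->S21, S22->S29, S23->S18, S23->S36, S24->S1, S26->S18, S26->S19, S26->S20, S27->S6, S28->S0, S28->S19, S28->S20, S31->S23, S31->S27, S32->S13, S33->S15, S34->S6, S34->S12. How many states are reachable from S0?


BFS from S0:
  layer 0: {S0}
  layer 1: {S5}
  layer 2: {S24, S30, S36}
  layer 3: {S1}
  layer 4: {S14, S31}
  layer 5: {S17, S21, S23, S27}
  layer 6: {S6, S7, S18, S26, S32, S33}
  layer 7: {S11, S13, S15, S19, S20, S22, S34}
  layer 8: {S4, S8, S12, S16, S25, S28, S29, S35}
Reachable set: {S0, S1, S4, S5, S6, S7, S8, S11, S12, S13, S14, S15, S16, S17, S18, S19, S20, S21, S22, S23, S24, S25, S26, S27, S28, S29, S30, S31, S32, S33, S34, S35, S36}
Count = 33

33


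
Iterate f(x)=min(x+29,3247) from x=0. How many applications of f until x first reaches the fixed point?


Step 1: x=0, cap=3247, increment=29
Step 2: x grows by 29 each step until capped at 3247; fixed point is x=3247
Step 3: iterations = ceil(3247/29) = 112

112


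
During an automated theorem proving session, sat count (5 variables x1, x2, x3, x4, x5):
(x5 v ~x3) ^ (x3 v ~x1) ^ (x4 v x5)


CNF with 3 clauses over 5 vars (32 assignments).
An assignment satisfies CNF iff every clause has >=1 true literal.
Check each row (bits = x1,x2,x3,x4,x5; clause T/F shown):
  row 0 [00000]: clauses=TTF -> 0
  row 1 [00001]: clauses=TTT -> 1
  row 2 [00010]: clauses=TTT -> 1
  row 3 [00011]: clauses=TTT -> 1
  row 4 [00100]: clauses=FTF -> 0
  row 5 [00101]: clauses=TTT -> 1
  row 6 [00110]: clauses=FTT -> 0
  row 7 [00111]: clauses=TTT -> 1
  row 8 [01000]: clauses=TTF -> 0
  row 9 [01001]: clauses=TTT -> 1
  row 10 [01010]: clauses=TTT -> 1
  row 11 [01011]: clauses=TTT -> 1
  row 12 [01100]: clauses=FTF -> 0
  row 13 [01101]: clauses=TTT -> 1
  row 14 [01110]: clauses=FTT -> 0
  row 15 [01111]: clauses=TTT -> 1
  row 16 [10000]: clauses=TFF -> 0
  row 17 [10001]: clauses=TFT -> 0
  row 18 [10010]: clauses=TFT -> 0
  row 19 [10011]: clauses=TFT -> 0
  row 20 [10100]: clauses=FTF -> 0
  row 21 [10101]: clauses=TTT -> 1
  row 22 [10110]: clauses=FTT -> 0
  row 23 [10111]: clauses=TTT -> 1
  row 24 [11000]: clauses=TFF -> 0
  row 25 [11001]: clauses=TFT -> 0
  row 26 [11010]: clauses=TFT -> 0
  row 27 [11011]: clauses=TFT -> 0
  row 28 [11100]: clauses=FTF -> 0
  row 29 [11101]: clauses=TTT -> 1
  row 30 [11110]: clauses=FTT -> 0
  row 31 [11111]: clauses=TTT -> 1
Full result column, 8 rows per line (x1,x2 fixed per line; x3,x4,x5 runs 000..111 left to right):
  rows 0-7 [x1,x2=00]: 01110101  (ones: 5)
  rows 8-15 [x1,x2=01]: 01110101  (ones: 5)
  rows 16-23 [x1,x2=10]: 00000101  (ones: 2)
  rows 24-31 [x1,x2=11]: 00000101  (ones: 2)
Satisfying assignments = 5+5+2+2 = 14

14


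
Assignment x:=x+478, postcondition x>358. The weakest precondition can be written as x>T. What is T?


Formula: wp(x:=E, P) = P[E/x] (substitute E for x in postcondition)
Step 1: Postcondition: x>358
Step 2: Substitute x+478 for x: x+478>358
Step 3: Solve for x: x > 358-478 = -120

-120


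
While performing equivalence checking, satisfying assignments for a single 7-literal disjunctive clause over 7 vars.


Step 1: Total=2^7=128
Step 2: Unsat when all 7 false: 2^0=1
Step 3: Sat=128-1=127

127


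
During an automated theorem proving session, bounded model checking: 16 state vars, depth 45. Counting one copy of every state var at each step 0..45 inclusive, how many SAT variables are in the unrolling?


BMC unrolls to depth k, creating one copy of each state var for steps 0..k.
Step count = 45 + 1 = 46 (steps 0 through 45)
Vars per step = 16
Total = 16 * 46 = 736

736


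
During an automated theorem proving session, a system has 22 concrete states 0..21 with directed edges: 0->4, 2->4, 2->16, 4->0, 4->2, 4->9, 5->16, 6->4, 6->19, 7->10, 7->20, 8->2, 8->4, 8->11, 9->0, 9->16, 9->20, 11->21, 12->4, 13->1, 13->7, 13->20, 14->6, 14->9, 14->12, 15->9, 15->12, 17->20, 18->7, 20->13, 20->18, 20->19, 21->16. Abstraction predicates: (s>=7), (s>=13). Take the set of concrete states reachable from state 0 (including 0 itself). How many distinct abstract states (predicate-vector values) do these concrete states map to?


BFS from 0:
Concrete reachable: {0, 1, 2, 4, 7, 9, 10, 13, 16, 18, 19, 20}
Abstract via predicates (s>=7), (s>=13):
  (0,0) <- {0, 1, 2, 4}
  (1,0) <- {7, 9, 10}
  (1,1) <- {13, 16, 18, 19, 20}
Distinct abstract states = 3

3


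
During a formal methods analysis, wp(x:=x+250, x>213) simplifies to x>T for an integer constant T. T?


Formula: wp(x:=E, P) = P[E/x] (substitute E for x in postcondition)
Step 1: Postcondition: x>213
Step 2: Substitute x+250 for x: x+250>213
Step 3: Solve for x: x > 213-250 = -37

-37


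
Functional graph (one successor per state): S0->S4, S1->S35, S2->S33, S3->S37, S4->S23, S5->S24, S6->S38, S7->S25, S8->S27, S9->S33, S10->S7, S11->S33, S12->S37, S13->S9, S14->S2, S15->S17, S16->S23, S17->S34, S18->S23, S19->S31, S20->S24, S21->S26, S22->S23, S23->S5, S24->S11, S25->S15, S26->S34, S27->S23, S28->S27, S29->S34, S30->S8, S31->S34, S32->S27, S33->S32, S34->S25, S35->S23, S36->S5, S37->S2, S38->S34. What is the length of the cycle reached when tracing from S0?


Trace from S0 until a state repeats:
  S0 -> S4 -> S23 -> S5 -> S24 -> S11 -> S33 -> S32 -> S27 -> S23
S23 first seen at step 2, revisited at step 9.
Cycle length = 9 - 2 = 7

7


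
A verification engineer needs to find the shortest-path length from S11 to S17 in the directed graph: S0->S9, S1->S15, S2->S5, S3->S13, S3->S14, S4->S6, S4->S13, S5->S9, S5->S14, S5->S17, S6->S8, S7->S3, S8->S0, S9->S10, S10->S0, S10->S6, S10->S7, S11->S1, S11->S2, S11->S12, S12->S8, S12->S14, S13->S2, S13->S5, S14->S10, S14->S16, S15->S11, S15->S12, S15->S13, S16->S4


BFS layer-by-layer from S11:
  dist 0: {S11}
  dist 1: {S1, S2, S12}
  dist 2: {S5, S8, S14, S15}
  dist 3: {S0, S9, S10, S13, S16, S17}
  -> S17 reached at distance 3
Shortest path length = 3

3


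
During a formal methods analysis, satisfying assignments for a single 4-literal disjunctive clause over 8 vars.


Step 1: Total=2^8=256
Step 2: Unsat when all 4 false: 2^4=16
Step 3: Sat=256-16=240

240


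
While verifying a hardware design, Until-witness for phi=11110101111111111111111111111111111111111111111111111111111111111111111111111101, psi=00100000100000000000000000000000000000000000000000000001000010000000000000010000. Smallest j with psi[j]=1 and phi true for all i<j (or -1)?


(phi U psi) at 0: need smallest j with psi[j]=1 and phi[i]=1 for all i in [0,j).
Scan from step 0:
  step 0: phi=1, psi=0 -> continue
  step 1: phi=1, psi=0 -> continue
  step 2: psi=1 and phi held for [0,2) -> witness found
Witness step = 2

2


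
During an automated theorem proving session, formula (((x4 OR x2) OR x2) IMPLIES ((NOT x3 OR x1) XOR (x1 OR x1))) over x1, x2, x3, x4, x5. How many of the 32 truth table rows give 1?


Formula: (((x4 OR x2) OR x2) IMPLIES ((NOT x3 OR x1) XOR (x1 OR x1))) over 5 vars (32 rows)
Evaluate each row (x1, x2, x3, x4, x5 as bits, MSB first):
  row 0 [00000]: (((0 OR 0) OR 0) IMPLIES ((NOT 0 OR 0) XOR (0 OR 0))) -> 1
  row 1 [00001]: (((0 OR 0) OR 0) IMPLIES ((NOT 0 OR 0) XOR (0 OR 0))) -> 1
  row 2 [00010]: (((1 OR 0) OR 0) IMPLIES ((NOT 0 OR 0) XOR (0 OR 0))) -> 1
  row 3 [00011]: (((1 OR 0) OR 0) IMPLIES ((NOT 0 OR 0) XOR (0 OR 0))) -> 1
  row 4 [00100]: (((0 OR 0) OR 0) IMPLIES ((NOT 1 OR 0) XOR (0 OR 0))) -> 1
  row 5 [00101]: (((0 OR 0) OR 0) IMPLIES ((NOT 1 OR 0) XOR (0 OR 0))) -> 1
  row 6 [00110]: (((1 OR 0) OR 0) IMPLIES ((NOT 1 OR 0) XOR (0 OR 0))) -> 0
  row 7 [00111]: (((1 OR 0) OR 0) IMPLIES ((NOT 1 OR 0) XOR (0 OR 0))) -> 0
  row 8 [01000]: (((0 OR 1) OR 1) IMPLIES ((NOT 0 OR 0) XOR (0 OR 0))) -> 1
  row 9 [01001]: (((0 OR 1) OR 1) IMPLIES ((NOT 0 OR 0) XOR (0 OR 0))) -> 1
  row 10 [01010]: (((1 OR 1) OR 1) IMPLIES ((NOT 0 OR 0) XOR (0 OR 0))) -> 1
  row 11 [01011]: (((1 OR 1) OR 1) IMPLIES ((NOT 0 OR 0) XOR (0 OR 0))) -> 1
  row 12 [01100]: (((0 OR 1) OR 1) IMPLIES ((NOT 1 OR 0) XOR (0 OR 0))) -> 0
  row 13 [01101]: (((0 OR 1) OR 1) IMPLIES ((NOT 1 OR 0) XOR (0 OR 0))) -> 0
  row 14 [01110]: (((1 OR 1) OR 1) IMPLIES ((NOT 1 OR 0) XOR (0 OR 0))) -> 0
  row 15 [01111]: (((1 OR 1) OR 1) IMPLIES ((NOT 1 OR 0) XOR (0 OR 0))) -> 0
  row 16 [10000]: (((0 OR 0) OR 0) IMPLIES ((NOT 0 OR 1) XOR (1 OR 1))) -> 1
  row 17 [10001]: (((0 OR 0) OR 0) IMPLIES ((NOT 0 OR 1) XOR (1 OR 1))) -> 1
  row 18 [10010]: (((1 OR 0) OR 0) IMPLIES ((NOT 0 OR 1) XOR (1 OR 1))) -> 0
  row 19 [10011]: (((1 OR 0) OR 0) IMPLIES ((NOT 0 OR 1) XOR (1 OR 1))) -> 0
  row 20 [10100]: (((0 OR 0) OR 0) IMPLIES ((NOT 1 OR 1) XOR (1 OR 1))) -> 1
  row 21 [10101]: (((0 OR 0) OR 0) IMPLIES ((NOT 1 OR 1) XOR (1 OR 1))) -> 1
  row 22 [10110]: (((1 OR 0) OR 0) IMPLIES ((NOT 1 OR 1) XOR (1 OR 1))) -> 0
  row 23 [10111]: (((1 OR 0) OR 0) IMPLIES ((NOT 1 OR 1) XOR (1 OR 1))) -> 0
  row 24 [11000]: (((0 OR 1) OR 1) IMPLIES ((NOT 0 OR 1) XOR (1 OR 1))) -> 0
  row 25 [11001]: (((0 OR 1) OR 1) IMPLIES ((NOT 0 OR 1) XOR (1 OR 1))) -> 0
  row 26 [11010]: (((1 OR 1) OR 1) IMPLIES ((NOT 0 OR 1) XOR (1 OR 1))) -> 0
  row 27 [11011]: (((1 OR 1) OR 1) IMPLIES ((NOT 0 OR 1) XOR (1 OR 1))) -> 0
  row 28 [11100]: (((0 OR 1) OR 1) IMPLIES ((NOT 1 OR 1) XOR (1 OR 1))) -> 0
  row 29 [11101]: (((0 OR 1) OR 1) IMPLIES ((NOT 1 OR 1) XOR (1 OR 1))) -> 0
  row 30 [11110]: (((1 OR 1) OR 1) IMPLIES ((NOT 1 OR 1) XOR (1 OR 1))) -> 0
  row 31 [11111]: (((1 OR 1) OR 1) IMPLIES ((NOT 1 OR 1) XOR (1 OR 1))) -> 0
Full result column, 8 rows per line (x1,x2 fixed per line; x3,x4,x5 runs 000..111 left to right):
  rows 0-7 [x1,x2=00]: 11111100  (ones: 6)
  rows 8-15 [x1,x2=01]: 11110000  (ones: 4)
  rows 16-23 [x1,x2=10]: 11001100  (ones: 4)
  rows 24-31 [x1,x2=11]: 00000000  (ones: 0)
Count of 1-rows = 6+4+4+0 = 14

14


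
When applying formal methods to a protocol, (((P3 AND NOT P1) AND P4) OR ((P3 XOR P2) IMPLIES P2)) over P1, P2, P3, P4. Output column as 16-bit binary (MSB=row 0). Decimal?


Formula: (((P3 AND NOT P1) AND P4) OR ((P3 XOR P2) IMPLIES P2)) over P1, P2, P3, P4 (16 rows)
Evaluate each row (bits = P1,P2,P3,P4, MSB first):
  row 0 [0000]: (((0 AND NOT 0) AND 0) OR ((0 XOR 0) IMPLIES 0)) -> 1
  row 1 [0001]: (((0 AND NOT 0) AND 1) OR ((0 XOR 0) IMPLIES 0)) -> 1
  row 2 [0010]: (((1 AND NOT 0) AND 0) OR ((1 XOR 0) IMPLIES 0)) -> 0
  row 3 [0011]: (((1 AND NOT 0) AND 1) OR ((1 XOR 0) IMPLIES 0)) -> 1
  row 4 [0100]: (((0 AND NOT 0) AND 0) OR ((0 XOR 1) IMPLIES 1)) -> 1
  row 5 [0101]: (((0 AND NOT 0) AND 1) OR ((0 XOR 1) IMPLIES 1)) -> 1
  row 6 [0110]: (((1 AND NOT 0) AND 0) OR ((1 XOR 1) IMPLIES 1)) -> 1
  row 7 [0111]: (((1 AND NOT 0) AND 1) OR ((1 XOR 1) IMPLIES 1)) -> 1
  row 8 [1000]: (((0 AND NOT 1) AND 0) OR ((0 XOR 0) IMPLIES 0)) -> 1
  row 9 [1001]: (((0 AND NOT 1) AND 1) OR ((0 XOR 0) IMPLIES 0)) -> 1
  row 10 [1010]: (((1 AND NOT 1) AND 0) OR ((1 XOR 0) IMPLIES 0)) -> 0
  row 11 [1011]: (((1 AND NOT 1) AND 1) OR ((1 XOR 0) IMPLIES 0)) -> 0
  row 12 [1100]: (((0 AND NOT 1) AND 0) OR ((0 XOR 1) IMPLIES 1)) -> 1
  row 13 [1101]: (((0 AND NOT 1) AND 1) OR ((0 XOR 1) IMPLIES 1)) -> 1
  row 14 [1110]: (((1 AND NOT 1) AND 0) OR ((1 XOR 1) IMPLIES 1)) -> 1
  row 15 [1111]: (((1 AND NOT 1) AND 1) OR ((1 XOR 1) IMPLIES 1)) -> 1
Full result column, 4 rows per line (P1,P2 fixed per line; P3,P4 runs 00..11 left to right):
  rows 0-3 [P1,P2=00]: 1101  = hex D
  rows 4-7 [P1,P2=01]: 1111  = hex F
  rows 8-11 [P1,P2=10]: 1100  = hex C
  rows 12-15 [P1,P2=11]: 1111  = hex F
Output column (row 0 .. row 15) = 1101111111001111
Output column grouped in 4s = 1101 1111 1100 1111 = 0xDFCF
Convert to decimal digit by digit (value = value*16 + digit):
  D -> 13
  13*16 + 15 (F) = 223
  223*16 + 12 (C) = 3580
  3580*16 + 15 (F) = 57295
Decimal = 57295

57295


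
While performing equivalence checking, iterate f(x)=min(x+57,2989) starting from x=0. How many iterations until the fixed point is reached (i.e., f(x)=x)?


Step 1: x=0, cap=2989, increment=57
Step 2: x grows by 57 each step until capped at 2989; fixed point is x=2989
Step 3: iterations = ceil(2989/57) = 53

53


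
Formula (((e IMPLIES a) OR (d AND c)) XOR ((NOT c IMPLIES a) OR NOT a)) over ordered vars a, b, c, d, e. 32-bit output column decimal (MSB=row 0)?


Formula: (((e IMPLIES a) OR (d AND c)) XOR ((NOT c IMPLIES a) OR NOT a)) over a, b, c, d, e (32 rows)
Evaluate each row (bits = a,b,c,d,e, MSB first):
  row 0 [00000]: (((0 IMPLIES 0) OR (0 AND 0)) XOR ((NOT 0 IMPLIES 0) OR NOT 0)) -> 0
  row 1 [00001]: (((1 IMPLIES 0) OR (0 AND 0)) XOR ((NOT 0 IMPLIES 0) OR NOT 0)) -> 1
  row 2 [00010]: (((0 IMPLIES 0) OR (1 AND 0)) XOR ((NOT 0 IMPLIES 0) OR NOT 0)) -> 0
  row 3 [00011]: (((1 IMPLIES 0) OR (1 AND 0)) XOR ((NOT 0 IMPLIES 0) OR NOT 0)) -> 1
  row 4 [00100]: (((0 IMPLIES 0) OR (0 AND 1)) XOR ((NOT 1 IMPLIES 0) OR NOT 0)) -> 0
  row 5 [00101]: (((1 IMPLIES 0) OR (0 AND 1)) XOR ((NOT 1 IMPLIES 0) OR NOT 0)) -> 1
  row 6 [00110]: (((0 IMPLIES 0) OR (1 AND 1)) XOR ((NOT 1 IMPLIES 0) OR NOT 0)) -> 0
  row 7 [00111]: (((1 IMPLIES 0) OR (1 AND 1)) XOR ((NOT 1 IMPLIES 0) OR NOT 0)) -> 0
  row 8 [01000]: (((0 IMPLIES 0) OR (0 AND 0)) XOR ((NOT 0 IMPLIES 0) OR NOT 0)) -> 0
  row 9 [01001]: (((1 IMPLIES 0) OR (0 AND 0)) XOR ((NOT 0 IMPLIES 0) OR NOT 0)) -> 1
  row 10 [01010]: (((0 IMPLIES 0) OR (1 AND 0)) XOR ((NOT 0 IMPLIES 0) OR NOT 0)) -> 0
  row 11 [01011]: (((1 IMPLIES 0) OR (1 AND 0)) XOR ((NOT 0 IMPLIES 0) OR NOT 0)) -> 1
  row 12 [01100]: (((0 IMPLIES 0) OR (0 AND 1)) XOR ((NOT 1 IMPLIES 0) OR NOT 0)) -> 0
  row 13 [01101]: (((1 IMPLIES 0) OR (0 AND 1)) XOR ((NOT 1 IMPLIES 0) OR NOT 0)) -> 1
  row 14 [01110]: (((0 IMPLIES 0) OR (1 AND 1)) XOR ((NOT 1 IMPLIES 0) OR NOT 0)) -> 0
  row 15 [01111]: (((1 IMPLIES 0) OR (1 AND 1)) XOR ((NOT 1 IMPLIES 0) OR NOT 0)) -> 0
  row 16 [10000]: (((0 IMPLIES 1) OR (0 AND 0)) XOR ((NOT 0 IMPLIES 1) OR NOT 1)) -> 0
  row 17 [10001]: (((1 IMPLIES 1) OR (0 AND 0)) XOR ((NOT 0 IMPLIES 1) OR NOT 1)) -> 0
  row 18 [10010]: (((0 IMPLIES 1) OR (1 AND 0)) XOR ((NOT 0 IMPLIES 1) OR NOT 1)) -> 0
  row 19 [10011]: (((1 IMPLIES 1) OR (1 AND 0)) XOR ((NOT 0 IMPLIES 1) OR NOT 1)) -> 0
  row 20 [10100]: (((0 IMPLIES 1) OR (0 AND 1)) XOR ((NOT 1 IMPLIES 1) OR NOT 1)) -> 0
  row 21 [10101]: (((1 IMPLIES 1) OR (0 AND 1)) XOR ((NOT 1 IMPLIES 1) OR NOT 1)) -> 0
  row 22 [10110]: (((0 IMPLIES 1) OR (1 AND 1)) XOR ((NOT 1 IMPLIES 1) OR NOT 1)) -> 0
  row 23 [10111]: (((1 IMPLIES 1) OR (1 AND 1)) XOR ((NOT 1 IMPLIES 1) OR NOT 1)) -> 0
  row 24 [11000]: (((0 IMPLIES 1) OR (0 AND 0)) XOR ((NOT 0 IMPLIES 1) OR NOT 1)) -> 0
  row 25 [11001]: (((1 IMPLIES 1) OR (0 AND 0)) XOR ((NOT 0 IMPLIES 1) OR NOT 1)) -> 0
  row 26 [11010]: (((0 IMPLIES 1) OR (1 AND 0)) XOR ((NOT 0 IMPLIES 1) OR NOT 1)) -> 0
  row 27 [11011]: (((1 IMPLIES 1) OR (1 AND 0)) XOR ((NOT 0 IMPLIES 1) OR NOT 1)) -> 0
  row 28 [11100]: (((0 IMPLIES 1) OR (0 AND 1)) XOR ((NOT 1 IMPLIES 1) OR NOT 1)) -> 0
  row 29 [11101]: (((1 IMPLIES 1) OR (0 AND 1)) XOR ((NOT 1 IMPLIES 1) OR NOT 1)) -> 0
  row 30 [11110]: (((0 IMPLIES 1) OR (1 AND 1)) XOR ((NOT 1 IMPLIES 1) OR NOT 1)) -> 0
  row 31 [11111]: (((1 IMPLIES 1) OR (1 AND 1)) XOR ((NOT 1 IMPLIES 1) OR NOT 1)) -> 0
Full result column, 4 rows per line (a,b,c fixed per line; d,e runs 00..11 left to right):
  rows 0-3 [a,b,c=000]: 0101  = hex 5
  rows 4-7 [a,b,c=001]: 0100  = hex 4
  rows 8-11 [a,b,c=010]: 0101  = hex 5
  rows 12-15 [a,b,c=011]: 0100  = hex 4
  rows 16-19 [a,b,c=100]: 0000  = hex 0
  rows 20-23 [a,b,c=101]: 0000  = hex 0
  rows 24-27 [a,b,c=110]: 0000  = hex 0
  rows 28-31 [a,b,c=111]: 0000  = hex 0
Output column (row 0 .. row 31) = 01010100010101000000000000000000
Output column grouped in 4s = 0101 0100 0101 0100 0000 0000 0000 0000 = 0x54540000
Convert to decimal digit by digit (value = value*16 + digit):
  5 -> 5
  5*16 + 4 = 84
  84*16 + 5 = 1349
  1349*16 + 4 = 21588
  21588*16 + 0 = 345408
  345408*16 + 0 = 5526528
  5526528*16 + 0 = 88424448
  88424448*16 + 0 = 1414791168
Decimal = 1414791168

1414791168


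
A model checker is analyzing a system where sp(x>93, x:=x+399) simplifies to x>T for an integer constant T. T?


Formula: sp(P, x:=E) = exists old_x. (x = E[old_x/x]) AND P[old_x/x] (old_x is the value of x before the assignment; eliminate old_x by solving x = E[old_x/x] for old_x)
Step 1: Precondition P: x>93, i.e. old_x > 93
Step 2: Assignment gives x = old_x + 399, so old_x = x - 399
Step 3: Substitute into P: x - 399 > 93
Step 4: Simplify: x > 93+399 = 492

492


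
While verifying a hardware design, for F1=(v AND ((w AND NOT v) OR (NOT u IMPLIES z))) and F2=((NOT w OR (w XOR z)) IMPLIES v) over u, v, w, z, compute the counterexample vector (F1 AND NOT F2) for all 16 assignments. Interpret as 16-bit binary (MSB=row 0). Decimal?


F1 = (v AND ((w AND NOT v) OR (NOT u IMPLIES z)))
F2 = ((NOT w OR (w XOR z)) IMPLIES v)
Counterexample to F1=>F2 is where F1=1 and F2=0.
Evaluate each row (bits = u,v,w,z, MSB first):
  row 0 [0000]: F1=0 F2=0 -> F1&~F2 -> 0
  row 1 [0001]: F1=0 F2=0 -> F1&~F2 -> 0
  row 2 [0010]: F1=0 F2=0 -> F1&~F2 -> 0
  row 3 [0011]: F1=0 F2=1 -> F1&~F2 -> 0
  row 4 [0100]: F1=0 F2=1 -> F1&~F2 -> 0
  row 5 [0101]: F1=1 F2=1 -> F1&~F2 -> 0
  row 6 [0110]: F1=0 F2=1 -> F1&~F2 -> 0
  row 7 [0111]: F1=1 F2=1 -> F1&~F2 -> 0
  row 8 [1000]: F1=0 F2=0 -> F1&~F2 -> 0
  row 9 [1001]: F1=0 F2=0 -> F1&~F2 -> 0
  row 10 [1010]: F1=0 F2=0 -> F1&~F2 -> 0
  row 11 [1011]: F1=0 F2=1 -> F1&~F2 -> 0
  row 12 [1100]: F1=1 F2=1 -> F1&~F2 -> 0
  row 13 [1101]: F1=1 F2=1 -> F1&~F2 -> 0
  row 14 [1110]: F1=1 F2=1 -> F1&~F2 -> 0
  row 15 [1111]: F1=1 F2=1 -> F1&~F2 -> 0
Full result column, 4 rows per line (u,v fixed per line; w,z runs 00..11 left to right):
  rows 0-3 [u,v=00]: 0000  = hex 0
  rows 4-7 [u,v=01]: 0000  = hex 0
  rows 8-11 [u,v=10]: 0000  = hex 0
  rows 12-15 [u,v=11]: 0000  = hex 0
Counterexample vector (row 0 .. row 15) = 0000000000000000
Output column grouped in 4s = 0000 0000 0000 0000 = 0x0000
Convert to decimal digit by digit (value = value*16 + digit):
  0 -> 0
  0*16 + 0 = 0
  0*16 + 0 = 0
  0*16 + 0 = 0
Decimal = 0

0


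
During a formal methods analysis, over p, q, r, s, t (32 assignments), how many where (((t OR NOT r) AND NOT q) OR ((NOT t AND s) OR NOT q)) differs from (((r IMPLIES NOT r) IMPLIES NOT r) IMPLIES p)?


F1 = (((t OR NOT r) AND NOT q) OR ((NOT t AND s) OR NOT q))
F2 = (((r IMPLIES NOT r) IMPLIES NOT r) IMPLIES p)
Evaluate both on each of 32 rows (bits = p,q,r,s,t):
  row 0 [00000]: F1=1 F2=0 (differ) -> 1
  row 1 [00001]: F1=1 F2=0 (differ) -> 1
  row 2 [00010]: F1=1 F2=0 (differ) -> 1
  row 3 [00011]: F1=1 F2=0 (differ) -> 1
  row 4 [00100]: F1=1 F2=0 (differ) -> 1
  row 5 [00101]: F1=1 F2=0 (differ) -> 1
  row 6 [00110]: F1=1 F2=0 (differ) -> 1
  row 7 [00111]: F1=1 F2=0 (differ) -> 1
  row 8 [01000]: F1=0 F2=0 -> 0
  row 9 [01001]: F1=0 F2=0 -> 0
  row 10 [01010]: F1=1 F2=0 (differ) -> 1
  row 11 [01011]: F1=0 F2=0 -> 0
  row 12 [01100]: F1=0 F2=0 -> 0
  row 13 [01101]: F1=0 F2=0 -> 0
  row 14 [01110]: F1=1 F2=0 (differ) -> 1
  row 15 [01111]: F1=0 F2=0 -> 0
  row 16 [10000]: F1=1 F2=1 -> 0
  row 17 [10001]: F1=1 F2=1 -> 0
  row 18 [10010]: F1=1 F2=1 -> 0
  row 19 [10011]: F1=1 F2=1 -> 0
  row 20 [10100]: F1=1 F2=1 -> 0
  row 21 [10101]: F1=1 F2=1 -> 0
  row 22 [10110]: F1=1 F2=1 -> 0
  row 23 [10111]: F1=1 F2=1 -> 0
  row 24 [11000]: F1=0 F2=1 (differ) -> 1
  row 25 [11001]: F1=0 F2=1 (differ) -> 1
  row 26 [11010]: F1=1 F2=1 -> 0
  row 27 [11011]: F1=0 F2=1 (differ) -> 1
  row 28 [11100]: F1=0 F2=1 (differ) -> 1
  row 29 [11101]: F1=0 F2=1 (differ) -> 1
  row 30 [11110]: F1=1 F2=1 -> 0
  row 31 [11111]: F1=0 F2=1 (differ) -> 1
Full result column, 8 rows per line (p,q fixed per line; r,s,t runs 000..111 left to right):
  rows 0-7 [p,q=00]: 11111111  (ones: 8)
  rows 8-15 [p,q=01]: 00100010  (ones: 2)
  rows 16-23 [p,q=10]: 00000000  (ones: 0)
  rows 24-31 [p,q=11]: 11011101  (ones: 6)
Disagreements = 8+2+0+6 = 16

16


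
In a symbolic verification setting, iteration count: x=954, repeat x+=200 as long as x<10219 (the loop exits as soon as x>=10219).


Step 1: x goes from 954 toward 10219 by 200; the body runs while x<10219, so iterations = ceil((bound-start)/step)
Step 2: Distance=9265
Step 3: ceil(9265/200)=47

47


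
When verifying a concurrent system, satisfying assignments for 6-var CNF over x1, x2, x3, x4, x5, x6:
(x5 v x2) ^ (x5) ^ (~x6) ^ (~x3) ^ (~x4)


CNF with 5 clauses over 6 vars (64 assignments).
An assignment satisfies CNF iff every clause has >=1 true literal.
Check each row (bits = x1,x2,x3,x4,x5,x6; clause T/F shown):
  row 0 [000000]: clauses=FFTTT -> 0
  row 1 [000001]: clauses=FFFTT -> 0
  row 2 [000010]: clauses=TTTTT -> 1
  row 3 [000011]: clauses=TTFTT -> 0
  row 4 [000100]: clauses=FFTTF -> 0
  (every remaining row is evaluated the same way; all 64 results are listed next)
Full result column, 8 rows per line (x1,x2,x3 fixed per line; x4,x5,x6 runs 000..111 left to right):
  rows 0-7 [x1,x2,x3=000]: 00100000  (ones: 1)
  rows 8-15 [x1,x2,x3=001]: 00000000  (ones: 0)
  rows 16-23 [x1,x2,x3=010]: 00100000  (ones: 1)
  rows 24-31 [x1,x2,x3=011]: 00000000  (ones: 0)
  rows 32-39 [x1,x2,x3=100]: 00100000  (ones: 1)
  rows 40-47 [x1,x2,x3=101]: 00000000  (ones: 0)
  rows 48-55 [x1,x2,x3=110]: 00100000  (ones: 1)
  rows 56-63 [x1,x2,x3=111]: 00000000  (ones: 0)
Satisfying assignments = 1+0+1+0+1+0+1+0 = 4

4
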